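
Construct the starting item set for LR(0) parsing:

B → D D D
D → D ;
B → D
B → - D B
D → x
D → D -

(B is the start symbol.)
First, augment the grammar with B' → B
I₀ = CLOSURE({ [B' → . B] }):
  [B' → . B] has the dot before B: add [B → . D D D], [B → . D], [B → . - D B]
  [B → . D D D] has the dot before D: add [D → . D ;], [D → . x], [D → . D -]
No further items can be added.

I₀ = { [B → . - D B], [B → . D D D], [B → . D], [B' → . B], [D → . D -], [D → . D ;], [D → . x] }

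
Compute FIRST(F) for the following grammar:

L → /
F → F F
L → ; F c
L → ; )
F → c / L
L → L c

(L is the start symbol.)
To compute FIRST(F), examine every production with F on the left-hand side, reading each right-hand side left to right until a non-nullable symbol is reached.

From F → F F:
  - F is the symbol being defined: contributes nothing new
    F is not nullable, so stop
From F → c / L:
  - c is a terminal: add 'c' and stop

Collecting: FIRST(F) = { 'c' }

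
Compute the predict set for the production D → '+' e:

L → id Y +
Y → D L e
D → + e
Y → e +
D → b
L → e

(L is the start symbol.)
PREDICT(D → '+' e) = (FIRST(RHS) \ {ε}) ∪ (FOLLOW(D) if ε ∈ FIRST(RHS), i.e. RHS ⇒* ε)
FIRST('+' e) = { '+' }
ε ∉ FIRST('+' e), so FOLLOW(D) is not added.
PREDICT(D → '+' e) = { '+' }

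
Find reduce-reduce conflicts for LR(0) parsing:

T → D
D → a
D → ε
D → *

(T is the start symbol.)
A reduce-reduce conflict occurs when an LR(0) state has two complete items [A → α .] and [B → β .] — both call for a reduction, and with no lookahead the parser cannot choose between them.

Augment with T' → T and build the canonical LR(0) collection (I0 = CLOSURE({[T' → . T]}), then GOTO on every symbol after a dot until no new states appear). It has 5 states:
  I0: { [D → . *], [D → . a], [D → .], [T → . D], [T' → . T] }  — shift, reduce
  I1: { [D → * .] }  — reduce
  I2: { [T → D .] }  — reduce
  I3: { [T' → T .] }  — accept
  I4: { [D → a .] }  — reduce

No state contains more than one complete item.

Answer: No reduce-reduce conflicts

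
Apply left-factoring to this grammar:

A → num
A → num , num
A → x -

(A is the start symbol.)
A → num A'
A' → ε
A' → , num
A → x -

Left-factoring transforms A → αβ₁ | αβ₂ into A → αA' and A' → β₁ | β₂
(α is the longest common prefix among the alternatives). Repeat until
no nonterminal has two alternatives with a common prefix.

Round 1: A has alternatives sharing prefix 'num'. Introduce A': A → num A'
  Add: A' → ε
  Add: A' → , num

No remaining common prefixes — done.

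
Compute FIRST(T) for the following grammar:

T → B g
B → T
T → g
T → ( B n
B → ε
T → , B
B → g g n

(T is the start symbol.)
To compute FIRST(T), examine every production with T on the left-hand side, reading each right-hand side left to right until a non-nullable symbol is reached.

FIRST sets of the other non-terminals involved (by the same procedure, iterated to a fixed point):
  FIRST(B) = { '(', ',', 'g', ε }

From T → B g:
  - B is a non-terminal: add FIRST(B) \ {ε} = { '(', ',', 'g' }
    B is nullable, so continue to the next symbol
  - g is a terminal: add 'g' and stop
From T → g:
  - g is a terminal: add 'g' and stop
From T → ( B n:
  - '(' is a terminal: add '(' and stop
From T → , B:
  - ',' is a terminal: add ',' and stop

Collecting: FIRST(T) = { '(', ',', 'g' }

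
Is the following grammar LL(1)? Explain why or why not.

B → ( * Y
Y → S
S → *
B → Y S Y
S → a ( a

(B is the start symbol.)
Relevant sets:
  FIRST(Y) = { '*', 'a' }

For B:
  PREDICT(B → '(' '*' Y) = { '(' }
  PREDICT(B → Y S Y) = { '*', 'a' }
For S:
  PREDICT(S → '*') = { '*' }
  PREDICT(S → a '(' a) = { 'a' }
Y has a single production, so nothing to check there.

All predict sets are disjoint. The grammar IS LL(1).

Answer: Yes, the grammar is LL(1).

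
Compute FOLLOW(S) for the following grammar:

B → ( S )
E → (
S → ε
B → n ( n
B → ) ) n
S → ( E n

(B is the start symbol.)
{ ')' }

In B → ( S ): S is followed by ')', add FIRST(')') \ {ε} = { ')' }

Taking the union: FOLLOW(S) = { ')' }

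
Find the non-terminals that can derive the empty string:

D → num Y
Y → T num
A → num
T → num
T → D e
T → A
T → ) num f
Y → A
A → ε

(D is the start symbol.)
ε-productions: A → ε
So A is immediately nullable.
T → A: every symbol on the right is nullable, so T is nullable too.
Y → A: every symbol on the right is nullable, so Y is nullable too.
No further non-terminal can be added: every production for the remaining non-terminals contains a terminal or a non-nullable non-terminal.
Nullable = { 'A', 'T', 'Y' }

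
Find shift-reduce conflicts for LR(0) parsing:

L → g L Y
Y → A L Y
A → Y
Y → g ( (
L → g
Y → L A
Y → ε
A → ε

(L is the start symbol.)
Augment with L' → L and build the canonical LR(0) collection (I0 = CLOSURE({[L' → . L]}), then GOTO on every symbol after a dot until no new states appear). It has 14 states:
  I0: { [L → . g L Y], [L → . g], [L' → . L] }  — shift
  I1: { [L' → L .] }  — accept
  I2: { [L → . g L Y], [L → . g], [L → g . L Y], [L → g .] }  — shift, reduce
  I3: { [A → . Y], [A → .], [L → . g L Y], [L → . g], [L → g L . Y], [Y → . A L Y], [Y → . L A], [Y → . g ( (], [Y → .] }  — shift, 2 reduces
  I4: { [L → . g L Y], [L → . g], [Y → A . L Y] }  — shift
  I5: { [A → . Y], [A → .], [L → . g L Y], [L → . g], [Y → . A L Y], [Y → . L A], [Y → . g ( (], [Y → .], [Y → L . A] }  — shift, 2 reduces
  I6: { [A → Y .], [L → g L Y .] }  — 2 reduces
  I7: { [L → . g L Y], [L → . g], [L → g . L Y], [L → g .], [Y → g . ( (] }  — shift, reduce
  I8: { [Y → g ( . (] }  — shift
  I9: { [Y → g ( ( .] }  — reduce
  I10: { [L → . g L Y], [L → . g], [Y → A . L Y], [Y → L A .] }  — shift, reduce
  I11: { [A → Y .] }  — reduce
  I12: { [A → . Y], [A → .], [L → . g L Y], [L → . g], [Y → . A L Y], [Y → . L A], [Y → . g ( (], [Y → .], [Y → A L . Y] }  — shift, 2 reduces
  I13: { [A → Y .], [Y → A L Y .] }  — 2 reduces

I2 contains reduce item [L → g .] and shift items [L → . g], [L → . g L Y] — shift-reduce conflict.
I3 contains reduce items [A → .], [Y → .] and shift items [L → . g], [L → . g L Y], [Y → . g ( (] — shift-reduce conflict.
I5 contains reduce items [A → .], [Y → .] and shift items [L → . g], [L → . g L Y], [Y → . g ( (] — shift-reduce conflict.
I7 contains reduce item [L → g .] and shift items [L → . g], [L → . g L Y], [Y → g . ( (] — shift-reduce conflict.
I10 contains reduce item [Y → L A .] and shift items [L → . g], [L → . g L Y] — shift-reduce conflict.
I12 contains reduce items [A → .], [Y → .] and shift items [L → . g], [L → . g L Y], [Y → . g ( (] — shift-reduce conflict.

Answer: Yes — I2: [L → g .] vs [L → . g]; I3: [A → .] vs [L → . g]; I5: [A → .] vs [L → . g]; I7: [L → g .] vs [L → . g]; I10: [Y → L A .] vs [L → . g]; I12: [A → .] vs [L → . g]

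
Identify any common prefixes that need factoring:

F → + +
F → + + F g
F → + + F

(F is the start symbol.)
Yes, F has productions with common prefix '+ +'

Left-factoring is needed when two productions for the same non-terminal
share a common prefix on the right-hand side.

Productions for F:
  F → + +
  F → + + F g
  F → + + F

Found common prefix '+ +' in productions for F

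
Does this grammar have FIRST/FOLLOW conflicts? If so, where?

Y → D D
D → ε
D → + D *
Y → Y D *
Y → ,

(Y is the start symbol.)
Nullable non-terminals: D, Y.
FIRST sets used below: FIRST(D) = { '+', ε }, FIRST(Y) = { '*', '+', ',', ε }

D: nullable alternative(s) D → ε; FOLLOW(D) = { $, '*', '+' }
  D → ε: FIRST \ {ε} = { } — this is the only nullable alternative, skip
  D → + D *: FIRST \ {ε} = { '+' } — overlaps FOLLOW(D) on { '+' }: CONFLICT

Y: nullable alternative(s) Y → D D; FOLLOW(Y) = { $, '*', '+' }
  Y → D D: FIRST \ {ε} = { '+' } — this is the only nullable alternative, skip
  Y → Y D *: FIRST \ {ε} = { '*', '+', ',' } — overlaps FOLLOW(Y) on { '*', '+' }: CONFLICT
  Y → ,: FIRST \ {ε} = { ',' } — disjoint from FOLLOW(Y)

So the grammar has 2 FIRST/FOLLOW conflicts (marked CONFLICT above).

Answer: Yes. Y → Y D '*' with FOLLOW(Y) on { '*', '+' }; D → '+' D '*' with FOLLOW(D) on { '+' }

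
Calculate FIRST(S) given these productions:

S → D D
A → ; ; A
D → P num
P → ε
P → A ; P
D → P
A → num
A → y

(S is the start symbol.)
To compute FIRST(S), examine every production with S on the left-hand side, reading each right-hand side left to right until a non-nullable symbol is reached.

FIRST sets of the other non-terminals involved (by the same procedure, iterated to a fixed point):
  FIRST(D) = { ';', 'num', 'y', ε }

From S → D D:
  - D is a non-terminal: add FIRST(D) \ {ε} = { ';', 'num', 'y' }
    D is nullable, so continue to the next symbol
  - D is a non-terminal: add FIRST(D) \ {ε} = { ';', 'num', 'y' }
    D is nullable and nothing follows, so the whole right-hand side can vanish: ε ∈ FIRST(S)

Collecting: FIRST(S) = { ';', 'num', 'y', ε }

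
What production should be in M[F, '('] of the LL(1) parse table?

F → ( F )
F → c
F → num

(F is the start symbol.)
F → ( F )

To find M[F, '('], we find productions for F where '(' is in the predict set (PREDICT(N → α) = (FIRST(α) \ {ε}) ∪ (FOLLOW(N) if α ⇒* ε)).

F → ( F ): PREDICT = { '(' }
  '(' is in predict set, so this production goes in M[F, '(']
F → c: PREDICT = { 'c' }
F → num: PREDICT = { 'num' }

M[F, '('] = F → ( F )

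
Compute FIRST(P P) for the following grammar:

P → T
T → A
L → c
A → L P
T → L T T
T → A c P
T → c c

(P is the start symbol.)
FIRST sets of the non-terminals involved (from the grammar, by fixed-point iteration):
  FIRST(P) = { 'c' }

To compute FIRST(P P), process the symbols left to right:
Symbol P is a non-terminal. Add FIRST(P) \ {ε} = { 'c' }
P is not nullable (ε ∉ FIRST(P)), so stop here.
FIRST(P P) = { 'c' }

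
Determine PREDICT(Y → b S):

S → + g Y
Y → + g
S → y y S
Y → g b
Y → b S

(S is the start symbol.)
PREDICT(Y → b S) = (FIRST(RHS) \ {ε}) ∪ (FOLLOW(Y) if ε ∈ FIRST(RHS), i.e. RHS ⇒* ε)
FIRST(b S) = { 'b' }
ε ∉ FIRST(b S), so FOLLOW(Y) is not added.
PREDICT(Y → b S) = { 'b' }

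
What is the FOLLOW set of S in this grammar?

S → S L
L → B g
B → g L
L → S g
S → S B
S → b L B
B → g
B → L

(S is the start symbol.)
{ $, 'b', 'g' }

To compute FOLLOW(S), find every occurrence of S on a right-hand side N → α S β: add FIRST(β) \ {ε}, and if β is empty or nullable also add FOLLOW(N). Iterate to a fixed point.

S is the start symbol, so $ ∈ FOLLOW(S).
In S → S L: S is followed by L, add FIRST(L) \ {ε} = { 'b', 'g' }
In L → S g: S is followed by g, add FIRST(g) \ {ε} = { 'g' }
In S → S B: S is followed by B, add FIRST(B) \ {ε} = { 'b', 'g' }

Taking the union: FOLLOW(S) = { $, 'b', 'g' }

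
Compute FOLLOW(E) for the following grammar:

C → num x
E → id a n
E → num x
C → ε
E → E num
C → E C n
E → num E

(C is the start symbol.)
{ 'id', 'n', 'num' }

In E → E num: E is followed by num, add FIRST(num) \ {ε} = { 'num' }
In C → E C n: E is followed by C n, add FIRST(C n) \ {ε} = { 'id', 'n', 'num' }
In E → num E: E is at the end; this adds FOLLOW(E) to itself — nothing new

Taking the union: FOLLOW(E) = { 'id', 'n', 'num' }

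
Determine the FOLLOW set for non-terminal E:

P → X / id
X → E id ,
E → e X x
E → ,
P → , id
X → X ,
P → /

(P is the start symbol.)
To compute FOLLOW(E), find every occurrence of E on a right-hand side N → α E β: add FIRST(β) \ {ε}, and if β is empty or nullable also add FOLLOW(N). Iterate to a fixed point.

In X → E id ,: E is followed by id ',', add FIRST(id ',') \ {ε} = { 'id' }

Taking the union: FOLLOW(E) = { 'id' }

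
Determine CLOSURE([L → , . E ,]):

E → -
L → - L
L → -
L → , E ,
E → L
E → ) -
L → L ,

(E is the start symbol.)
{ [E → . ) -], [E → . -], [E → . L], [L → , . E ,], [L → . , E ,], [L → . - L], [L → . -], [L → . L ,] }

Start with: [L → , . E ,]
  [L → , . E ,] has the dot before E: add [E → . -], [E → . L], [E → . ) -]
  [E → . L] has the dot before L: add [L → . - L], [L → . -], [L → . , E ,], [L → . L ,]
No further items can be added.

CLOSURE = { [E → . ) -], [E → . -], [E → . L], [L → , . E ,], [L → . , E ,], [L → . - L], [L → . -], [L → . L ,] }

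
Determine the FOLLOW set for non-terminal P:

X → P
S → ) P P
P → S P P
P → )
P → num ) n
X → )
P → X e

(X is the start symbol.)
To compute FOLLOW(P), find every occurrence of P on a right-hand side N → α P β: add FIRST(β) \ {ε}, and if β is empty or nullable also add FOLLOW(N). Iterate to a fixed point.

In X → P: P is at the end, add FOLLOW(X)
In S → ) P P: P is followed by P, add FIRST(P) \ {ε} = { ')', 'num' }
In S → ) P P: P is at the end, add FOLLOW(S)
In P → S P P: P is followed by P, add FIRST(P) \ {ε} = { ')', 'num' }
In P → S P P: P is at the end; this adds FOLLOW(P) to itself — nothing new

The FOLLOW sets referred to above (computed the same way, to a fixed point):
  FOLLOW(X) = { $, 'e' }
  FOLLOW(S) = { ')', 'num' }

Taking the union: FOLLOW(P) = { $, ')', 'e', 'num' }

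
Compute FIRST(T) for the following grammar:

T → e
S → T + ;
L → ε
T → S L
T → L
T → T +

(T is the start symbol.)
FIRST sets of the other non-terminals involved (by the same procedure, iterated to a fixed point):
  FIRST(S) = { '+', 'e' }
  FIRST(L) = { ε }

From T → e:
  - e is a terminal: add 'e' and stop
From T → S L:
  - S is a non-terminal: add FIRST(S) \ {ε} = { '+', 'e' }
    S is not nullable, so stop
From T → L:
  - L is a non-terminal: add FIRST(L) \ {ε} = { }
    L is nullable and nothing follows, so the whole right-hand side can vanish: ε ∈ FIRST(T)
From T → T +:
  - T is the symbol being defined: contributes nothing new
    T is nullable, so continue to the next symbol
  - '+' is a terminal: add '+' and stop

Collecting: FIRST(T) = { '+', 'e', ε }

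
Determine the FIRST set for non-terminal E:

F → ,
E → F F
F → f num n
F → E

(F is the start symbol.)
To compute FIRST(E), examine every production with E on the left-hand side, reading each right-hand side left to right until a non-nullable symbol is reached.

FIRST sets of the other non-terminals involved (by the same procedure, iterated to a fixed point):
  FIRST(F) = { ',', 'f' }

From E → F F:
  - F is a non-terminal: add FIRST(F) \ {ε} = { ',', 'f' }
    F is not nullable, so stop

Collecting: FIRST(E) = { ',', 'f' }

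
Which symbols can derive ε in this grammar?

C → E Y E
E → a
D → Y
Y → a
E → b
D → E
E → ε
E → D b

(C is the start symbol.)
A non-terminal is nullable if it can derive ε (the empty string): either it has an ε-production, or it has a production whose right-hand side consists entirely of nullable non-terminals.

ε-productions: E → ε
So E is immediately nullable.
D → E: every symbol on the right is nullable, so D is nullable too.
No further non-terminal can be added: every production for the remaining non-terminals contains a terminal or a non-nullable non-terminal.
Nullable = { 'D', 'E' }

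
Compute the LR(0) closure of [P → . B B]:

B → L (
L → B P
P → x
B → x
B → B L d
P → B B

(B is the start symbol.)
{ [B → . B L d], [B → . L (], [B → . x], [L → . B P], [P → . B B] }

To compute CLOSURE, for each item [A → α.Bβ] where B is a non-terminal, add [B → .γ] for all productions B → γ; repeat for the newly added items until nothing changes.

Start with: [P → . B B]
  [P → . B B] has the dot before B: add [B → . L (], [B → . x], [B → . B L d]
  [B → . L (] has the dot before L: add [L → . B P]
No further items can be added.

CLOSURE = { [B → . B L d], [B → . L (], [B → . x], [L → . B P], [P → . B B] }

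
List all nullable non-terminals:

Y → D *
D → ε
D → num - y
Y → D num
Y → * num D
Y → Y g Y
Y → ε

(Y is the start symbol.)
A non-terminal is nullable if it can derive ε (the empty string): either it has an ε-production, or it has a production whose right-hand side consists entirely of nullable non-terminals.

ε-productions: D → ε, Y → ε
So D, Y are immediately nullable.
Every non-terminal is now nullable.
Nullable = { 'D', 'Y' }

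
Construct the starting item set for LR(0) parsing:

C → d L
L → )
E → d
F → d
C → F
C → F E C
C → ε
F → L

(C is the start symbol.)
{ [C → . F E C], [C → . F], [C → . d L], [C → .], [C' → . C], [F → . L], [F → . d], [L → . )] }

First, augment the grammar with C' → C
I₀ = CLOSURE({ [C' → . C] }):
  [C' → . C] has the dot before C: add [C → . d L], [C → . F], [C → . F E C], [C → .]
  [C → . F] has the dot before F: add [F → . d], [F → . L]
  [F → . L] has the dot before L: add [L → . )]
No further items can be added.

I₀ = { [C → . F E C], [C → . F], [C → . d L], [C → .], [C' → . C], [F → . L], [F → . d], [L → . )] }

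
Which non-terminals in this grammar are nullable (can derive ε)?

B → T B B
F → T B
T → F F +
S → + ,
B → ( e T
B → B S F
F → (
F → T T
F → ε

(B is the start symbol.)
{ 'F' }

ε-productions: F → ε
So F is immediately nullable.
No further non-terminal can be added: every production for the remaining non-terminals contains a terminal or a non-nullable non-terminal.
Nullable = { 'F' }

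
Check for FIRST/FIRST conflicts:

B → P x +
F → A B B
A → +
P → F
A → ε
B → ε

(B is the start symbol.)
A FIRST/FIRST conflict occurs when two productions N → α and N → β for the same non-terminal have FIRST(α) ∩ FIRST(β) ≠ ∅ (with ε ∈ FIRST of a nullable right-hand side, so two nullable alternatives also conflict).

FIRST sets of the non-terminals at (or reachable through a nullable prefix from) the front of some alternative:
  FIRST(P) = { '+', 'x', ε }

Productions for B:
  B → P x +: FIRST = { '+', 'x' }
  B → ε: FIRST = { ε }
Productions for A:
  A → +: FIRST = { '+' }
  A → ε: FIRST = { ε }
F, P have only one production, so no FIRST/FIRST conflict is possible there.

All alternatives of each non-terminal have pairwise disjoint FIRST sets.

Answer: No FIRST/FIRST conflicts.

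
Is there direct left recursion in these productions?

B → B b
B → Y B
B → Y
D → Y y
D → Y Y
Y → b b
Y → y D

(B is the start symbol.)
Yes, B is left-recursive

Direct left recursion occurs when N → N α for some non-terminal N (the right-hand side begins with the left-hand side itself).

B → B b: LEFT RECURSIVE (starts with B)
B → Y B: starts with Y
B → Y: starts with Y
D → Y y: starts with Y
D → Y Y: starts with Y
Y → b b: starts with b
Y → y D: starts with y

The grammar has direct left recursion on: B.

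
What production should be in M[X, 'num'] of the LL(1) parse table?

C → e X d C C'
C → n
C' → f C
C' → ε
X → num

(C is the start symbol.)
X → num

To find M[X, 'num'], we find productions for X where 'num' is in the predict set (PREDICT(N → α) = (FIRST(α) \ {ε}) ∪ (FOLLOW(N) if α ⇒* ε)).

X → num: PREDICT = { 'num' }
  'num' is in predict set, so this production goes in M[X, 'num']

M[X, 'num'] = X → num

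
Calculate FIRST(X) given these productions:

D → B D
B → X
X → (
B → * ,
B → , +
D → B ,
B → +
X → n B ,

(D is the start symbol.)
{ '(', 'n' }

From X → (:
  - '(' is a terminal: add '(' and stop
From X → n B ,:
  - n is a terminal: add 'n' and stop

Collecting: FIRST(X) = { '(', 'n' }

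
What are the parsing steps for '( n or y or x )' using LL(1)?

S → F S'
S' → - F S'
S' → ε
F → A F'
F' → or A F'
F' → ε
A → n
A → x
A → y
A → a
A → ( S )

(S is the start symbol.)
LL(1) parsing maintains a stack (initially the start symbol over $) and the input. At each step: if the stack top is a terminal, match it against the current input token; if it is a non-terminal N, replace it with the RHS of M[N, lookahead] (the unique production whose predict set contains the lookahead).

Stack is shown with the top on the left.

Stack                 Input              Action
-----------------------------------------------
S $                   ( n or y or x ) $  output S → F S'
F S' $                ( n or y or x ) $  output F → A F'
A F' S' $             ( n or y or x ) $  output A → ( S )
( S ) F' S' $         ( n or y or x ) $  match '('
S ) F' S' $           n or y or x ) $    output S → F S'
F S' ) F' S' $        n or y or x ) $    output F → A F'
A F' S' ) F' S' $     n or y or x ) $    output A → n
n F' S' ) F' S' $     n or y or x ) $    match 'n'
F' S' ) F' S' $       or y or x ) $      output F' → or A F'
or A F' S' ) F' S' $  or y or x ) $      match 'or'
A F' S' ) F' S' $     y or x ) $         output A → y
y F' S' ) F' S' $     y or x ) $         match 'y'
F' S' ) F' S' $       or x ) $           output F' → or A F'
or A F' S' ) F' S' $  or x ) $           match 'or'
A F' S' ) F' S' $     x ) $              output A → x
x F' S' ) F' S' $     x ) $              match 'x'
F' S' ) F' S' $       ) $                output F' → ε
S' ) F' S' $          ) $                output S' → ε
) F' S' $             ) $                match ')'
F' S' $               $                  output F' → ε
S' $                  $                  output S' → ε
$                     $                  accept

The string is accepted.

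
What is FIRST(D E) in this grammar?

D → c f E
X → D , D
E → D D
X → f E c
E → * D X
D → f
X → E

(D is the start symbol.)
{ 'c', 'f' }

FIRST sets of the non-terminals involved (from the grammar, by fixed-point iteration):
  FIRST(D) = { 'c', 'f' }

To compute FIRST(D E), process the symbols left to right:
Symbol D is a non-terminal. Add FIRST(D) \ {ε} = { 'c', 'f' }
D is not nullable (ε ∉ FIRST(D)), so stop here.
FIRST(D E) = { 'c', 'f' }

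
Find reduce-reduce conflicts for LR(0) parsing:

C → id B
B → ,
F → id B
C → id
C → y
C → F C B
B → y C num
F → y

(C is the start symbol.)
A reduce-reduce conflict occurs when an LR(0) state has two complete items [A → α .] and [B → β .] — both call for a reduction, and with no lookahead the parser cannot choose between them.

Augment with C' → C and build the canonical LR(0) collection (I0 = CLOSURE({[C' → . C]}), then GOTO on every symbol after a dot until no new states appear). It has 12 states:
  I0: { [C → . F C B], [C → . id B], [C → . id], [C → . y], [C' → . C], [F → . id B], [F → . y] }  — shift
  I1: { [C' → C .] }  — accept
  I2: { [C → . F C B], [C → . id B], [C → . id], [C → . y], [C → F . C B], [F → . id B], [F → . y] }  — shift
  I3: { [B → . ,], [B → . y C num], [C → id . B], [C → id .], [F → id . B] }  — shift, reduce
  I4: { [C → y .], [F → y .] }  — 2 reduces
  I5: { [B → , .] }  — reduce
  I6: { [C → id B .], [F → id B .] }  — 2 reduces
  I7: { [B → y . C num], [C → . F C B], [C → . id B], [C → . id], [C → . y], [F → . id B], [F → . y] }  — shift
  I8: { [B → y C . num] }  — shift
  I9: { [B → y C num .] }  — reduce
  I10: { [B → . ,], [B → . y C num], [C → F C . B] }  — shift
  I11: { [C → F C B .] }  — reduce

I4 contains complete items [C → y .], [F → y .] — reduce-reduce conflict.
I6 contains complete items [C → id B .], [F → id B .] — reduce-reduce conflict.

Answer: Yes — I4: [C → y .] vs [F → y .]; I6: [C → id B .] vs [F → id B .]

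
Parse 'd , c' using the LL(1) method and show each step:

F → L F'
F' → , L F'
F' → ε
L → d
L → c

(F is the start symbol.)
LL(1) parsing maintains a stack (initially the start symbol over $) and the input. At each step: if the stack top is a terminal, match it against the current input token; if it is a non-terminal N, replace it with the RHS of M[N, lookahead] (the unique production whose predict set contains the lookahead).

Stack is shown with the top on the left.

Stack     Input    Action
-------------------------
F $       d , c $  output F → L F'
L F' $    d , c $  output L → d
d F' $    d , c $  match 'd'
F' $      , c $    output F' → , L F'
, L F' $  , c $    match ','
L F' $    c $      output L → c
c F' $    c $      match 'c'
F' $      $        output F' → ε
$         $        accept

The string is accepted.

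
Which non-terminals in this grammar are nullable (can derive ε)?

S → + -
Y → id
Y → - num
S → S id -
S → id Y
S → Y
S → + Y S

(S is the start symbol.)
None

There are no ε-productions, so no non-terminal can derive ε.
No non-terminals are nullable.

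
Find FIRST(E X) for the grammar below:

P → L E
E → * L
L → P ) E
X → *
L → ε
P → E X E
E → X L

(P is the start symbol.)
FIRST sets of the non-terminals involved (from the grammar, by fixed-point iteration):
  FIRST(E) = { '*' }

To compute FIRST(E X), process the symbols left to right:
Symbol E is a non-terminal. Add FIRST(E) \ {ε} = { '*' }
E is not nullable (ε ∉ FIRST(E)), so stop here.
FIRST(E X) = { '*' }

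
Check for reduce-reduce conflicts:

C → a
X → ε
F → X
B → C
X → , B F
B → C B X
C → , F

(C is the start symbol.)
No reduce-reduce conflicts

Augment with C' → C and build the canonical LR(0) collection (I0 = CLOSURE({[C' → . C]}), then GOTO on every symbol after a dot until no new states appear). It has 12 states:
  I0: { [C → . , F], [C → . a], [C' → . C] }  — shift
  I1: { [C → , . F], [F → . X], [X → . , B F], [X → .] }  — shift, reduce
  I2: { [C' → C .] }  — accept
  I3: { [C → a .] }  — reduce
  I4: { [B → . C B X], [B → . C], [C → . , F], [C → . a], [X → , . B F] }  — shift
  I5: { [C → , F .] }  — reduce
  I6: { [F → X .] }  — reduce
  I7: { [F → . X], [X → , B . F], [X → . , B F], [X → .] }  — shift, reduce
  I8: { [B → . C B X], [B → . C], [B → C . B X], [B → C .], [C → . , F], [C → . a] }  — shift, reduce
  I9: { [B → C B . X], [X → . , B F], [X → .] }  — shift, reduce
  I10: { [B → C B X .] }  — reduce
  I11: { [X → , B F .] }  — reduce

No state contains more than one complete item.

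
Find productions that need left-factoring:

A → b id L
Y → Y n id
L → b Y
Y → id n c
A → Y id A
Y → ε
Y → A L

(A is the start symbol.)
No, left-factoring is not needed

Left-factoring is needed when two productions for the same non-terminal
share a common prefix on the right-hand side.

Productions for A:
  A → b id L
  A → Y id A
Productions for Y:
  Y → Y n id
  Y → id n c
  Y → ε
  Y → A L

No common prefixes found.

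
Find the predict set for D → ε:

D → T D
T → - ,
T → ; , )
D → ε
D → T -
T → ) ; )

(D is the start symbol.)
{ $ }

PREDICT(D → ε) = (FIRST(RHS) \ {ε}) ∪ (FOLLOW(D) if ε ∈ FIRST(RHS), i.e. RHS ⇒* ε)
The right-hand side is ε (FIRST(ε) = { ε }), so the predict set is FOLLOW(D) = { $ }
PREDICT(D → ε) = { $ }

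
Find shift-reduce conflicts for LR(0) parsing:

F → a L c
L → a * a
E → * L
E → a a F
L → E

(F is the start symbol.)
No shift-reduce conflicts

Augment with F' → F and build the canonical LR(0) collection (I0 = CLOSURE({[F' → . F]}), then GOTO on every symbol after a dot until no new states appear). It has 13 states:
  I0: { [F → . a L c], [F' → . F] }  — shift
  I1: { [F' → F .] }  — accept
  I2: { [E → . * L], [E → . a a F], [F → a . L c], [L → . E], [L → . a * a] }  — shift
  I3: { [E → * . L], [E → . * L], [E → . a a F], [L → . E], [L → . a * a] }  — shift
  I4: { [L → E .] }  — reduce
  I5: { [F → a L . c] }  — shift
  I6: { [E → a . a F], [L → a . * a] }  — shift
  I7: { [L → a * . a] }  — shift
  I8: { [E → a a . F], [F → . a L c] }  — shift
  I9: { [E → a a F .] }  — reduce
  I10: { [L → a * a .] }  — reduce
  I11: { [F → a L c .] }  — reduce
  I12: { [E → * L .] }  — reduce

No state contains both a complete item and a shift item.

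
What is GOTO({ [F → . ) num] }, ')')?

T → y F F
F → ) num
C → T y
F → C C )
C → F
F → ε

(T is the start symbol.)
GOTO(I, ')') = CLOSURE({ [A → αX.β] : [A → α.Xβ] ∈ I, X = ')' })

Items with dot before ')', with the dot advanced:
  [F → . ) num] → [F → ) . num]
Closure adds nothing (no advanced item has the dot before a non-terminal).

GOTO = { [F → ) . num] }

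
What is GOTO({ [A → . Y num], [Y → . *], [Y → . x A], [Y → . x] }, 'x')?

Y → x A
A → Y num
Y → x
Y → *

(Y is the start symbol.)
GOTO(I, 'x') = CLOSURE({ [A → αX.β] : [A → α.Xβ] ∈ I, X = 'x' })

Items with dot before 'x', with the dot advanced:
  [Y → . x] → [Y → x .]
  [Y → . x A] → [Y → x . A]
Closure of the advanced items:
  [Y → x . A] has the dot before A: add [A → . Y num]
  [A → . Y num] has the dot before Y: add [Y → . x A], [Y → . x], [Y → . *]

GOTO = { [A → . Y num], [Y → . *], [Y → . x A], [Y → . x], [Y → x . A], [Y → x .] }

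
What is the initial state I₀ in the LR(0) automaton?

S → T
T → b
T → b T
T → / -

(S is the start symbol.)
First, augment the grammar with S' → S
I₀ = CLOSURE({ [S' → . S] }):
  [S' → . S] has the dot before S: add [S → . T]
  [S → . T] has the dot before T: add [T → . b], [T → . b T], [T → . / -]
No further items can be added.

I₀ = { [S → . T], [S' → . S], [T → . / -], [T → . b T], [T → . b] }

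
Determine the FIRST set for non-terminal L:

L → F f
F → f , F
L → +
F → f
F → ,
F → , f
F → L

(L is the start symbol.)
FIRST sets of the other non-terminals involved (by the same procedure, iterated to a fixed point):
  FIRST(F) = { '+', ',', 'f' }

From L → F f:
  - F is a non-terminal: add FIRST(F) \ {ε} = { '+', ',', 'f' }
    F is not nullable, so stop
From L → +:
  - '+' is a terminal: add '+' and stop

Collecting: FIRST(L) = { '+', ',', 'f' }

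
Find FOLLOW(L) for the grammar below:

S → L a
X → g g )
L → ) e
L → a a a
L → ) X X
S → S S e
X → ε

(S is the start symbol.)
{ 'a' }

To compute FOLLOW(L), find every occurrence of L on a right-hand side N → α L β: add FIRST(β) \ {ε}, and if β is empty or nullable also add FOLLOW(N). Iterate to a fixed point.

In S → L a: L is followed by a, add FIRST(a) \ {ε} = { 'a' }

Taking the union: FOLLOW(L) = { 'a' }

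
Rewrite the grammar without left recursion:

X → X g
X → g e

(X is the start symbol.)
X is directly left-recursive. The standard transformation for
  A → A α₁ | ... | A α_m | β₁ | ... | β_n
is
  A  → β₁ A' | ... | β_n A'
  A' → α₁ A' | ... | α_m A' | ε

X → g e becomes X → g e X'
X → X g becomes X' → g X'
Add X' → ε

Resulting grammar:
X → g e X'
X' → g X'
X' → ε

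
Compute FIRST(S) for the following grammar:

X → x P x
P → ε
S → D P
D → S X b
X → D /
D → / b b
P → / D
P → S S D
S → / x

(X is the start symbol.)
FIRST sets of the other non-terminals involved (by the same procedure, iterated to a fixed point):
  FIRST(D) = { '/' }

From S → D P:
  - D is a non-terminal: add FIRST(D) \ {ε} = { '/' }
    D is not nullable, so stop
From S → / x:
  - '/' is a terminal: add '/' and stop

Collecting: FIRST(S) = { '/' }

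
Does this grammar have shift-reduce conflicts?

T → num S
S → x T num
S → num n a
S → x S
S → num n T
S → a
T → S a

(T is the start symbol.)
A shift-reduce conflict occurs when an LR(0) state has both:
  - a complete (reduce) item [A → α .] (dot at the end), and
  - a shift item [B → β . c γ] (dot before a terminal).

Augment with T' → T and build the canonical LR(0) collection (I0 = CLOSURE({[T' → . T]}), then GOTO on every symbol after a dot until no new states appear). It has 15 states:
  I0: { [S → . a], [S → . num n T], [S → . num n a], [S → . x S], [S → . x T num], [T → . S a], [T → . num S], [T' → . T] }  — shift
  I1: { [T → S . a] }  — shift
  I2: { [T' → T .] }  — accept
  I3: { [S → a .] }  — reduce
  I4: { [S → . a], [S → . num n T], [S → . num n a], [S → . x S], [S → . x T num], [S → num . n T], [S → num . n a], [T → num . S] }  — shift
  I5: { [S → . a], [S → . num n T], [S → . num n a], [S → . x S], [S → . x T num], [S → x . S], [S → x . T num], [T → . S a], [T → . num S] }  — shift
  I6: { [S → x S .], [T → S . a] }  — shift, reduce
  I7: { [S → x T . num] }  — shift
  I8: { [S → x T num .] }  — reduce
  I9: { [T → S a .] }  — reduce
  I10: { [T → num S .] }  — reduce
  I11: { [S → . a], [S → . num n T], [S → . num n a], [S → . x S], [S → . x T num], [S → num n . T], [S → num n . a], [T → . S a], [T → . num S] }  — shift
  I12: { [S → num . n T], [S → num . n a] }  — shift
  I13: { [S → num n T .] }  — reduce
  I14: { [S → a .], [S → num n a .] }  — 2 reduces

I6 contains reduce item [S → x S .] and shift item [T → S . a] — shift-reduce conflict.

Answer: Yes — I6: [S → x S .] vs [T → S . a]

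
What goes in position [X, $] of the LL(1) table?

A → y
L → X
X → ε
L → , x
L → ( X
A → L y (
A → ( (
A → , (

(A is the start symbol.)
To find M[X, $], we find productions for X where $ is in the predict set (PREDICT(N → α) = (FIRST(α) \ {ε}) ∪ (FOLLOW(N) if α ⇒* ε)).

Relevant sets:
  FOLLOW(X) = { 'y' }

X → ε: PREDICT = { 'y' }

M[X, $] is empty (no production applies)

Answer: Empty (error entry)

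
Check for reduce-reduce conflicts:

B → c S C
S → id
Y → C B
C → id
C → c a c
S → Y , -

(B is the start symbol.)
Augment with B' → B and build the canonical LR(0) collection (I0 = CLOSURE({[B' → . B]}), then GOTO on every symbol after a dot until no new states appear). It has 15 states:
  I0: { [B → . c S C], [B' → . B] }  — shift
  I1: { [B' → B .] }  — accept
  I2: { [B → c . S C], [C → . c a c], [C → . id], [S → . Y , -], [S → . id], [Y → . C B] }  — shift
  I3: { [B → . c S C], [Y → C . B] }  — shift
  I4: { [B → c S . C], [C → . c a c], [C → . id] }  — shift
  I5: { [S → Y . , -] }  — shift
  I6: { [C → c . a c] }  — shift
  I7: { [C → id .], [S → id .] }  — 2 reduces
  I8: { [C → c a . c] }  — shift
  I9: { [C → c a c .] }  — reduce
  I10: { [S → Y , . -] }  — shift
  I11: { [S → Y , - .] }  — reduce
  I12: { [B → c S C .] }  — reduce
  I13: { [C → id .] }  — reduce
  I14: { [Y → C B .] }  — reduce

I7 contains complete items [C → id .], [S → id .] — reduce-reduce conflict.

Answer: Yes — I7: [C → id .] vs [S → id .]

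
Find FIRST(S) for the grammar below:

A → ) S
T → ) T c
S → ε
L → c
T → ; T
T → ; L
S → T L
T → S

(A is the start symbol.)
FIRST sets of the other non-terminals involved (by the same procedure, iterated to a fixed point):
  FIRST(T) = { ')', ';', 'c', ε }
  FIRST(L) = { 'c' }

From S → ε:
  - ε-production, so ε ∈ FIRST(S)
From S → T L:
  - T is a non-terminal: add FIRST(T) \ {ε} = { ')', ';', 'c' }
    T is nullable, so continue to the next symbol
  - L is a non-terminal: add FIRST(L) \ {ε} = { 'c' }
    L is not nullable, so stop

Collecting: FIRST(S) = { ')', ';', 'c', ε }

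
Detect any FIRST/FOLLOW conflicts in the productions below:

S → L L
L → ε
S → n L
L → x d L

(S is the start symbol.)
Yes. L → x d L with FOLLOW(L) on { 'x' }

Nullable non-terminals: L, S.
FIRST sets used below: FIRST(L) = { 'x', ε }

L: nullable alternative(s) L → ε; FOLLOW(L) = { $, 'x' }
  L → ε: FIRST \ {ε} = { } — this is the only nullable alternative, skip
  L → x d L: FIRST \ {ε} = { 'x' } — overlaps FOLLOW(L) on { 'x' }: CONFLICT

S: nullable alternative(s) S → L L; FOLLOW(S) = { $ }
  S → L L: FIRST \ {ε} = { 'x' } — this is the only nullable alternative, skip
  S → n L: FIRST \ {ε} = { 'n' } — disjoint from FOLLOW(S)

So the grammar has 1 FIRST/FOLLOW conflict (marked CONFLICT above).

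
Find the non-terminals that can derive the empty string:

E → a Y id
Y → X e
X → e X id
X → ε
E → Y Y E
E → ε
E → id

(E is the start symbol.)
A non-terminal is nullable if it can derive ε (the empty string): either it has an ε-production, or it has a production whose right-hand side consists entirely of nullable non-terminals.

ε-productions: X → ε, E → ε
So X, E are immediately nullable.
No further non-terminal can be added: every production for the remaining non-terminals contains a terminal or a non-nullable non-terminal.
Nullable = { 'E', 'X' }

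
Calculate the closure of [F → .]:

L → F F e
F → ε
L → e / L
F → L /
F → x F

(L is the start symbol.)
{ [F → .] }

To compute CLOSURE, for each item [A → α.Bβ] where B is a non-terminal, add [B → .γ] for all productions B → γ; repeat for the newly added items until nothing changes.

Start with: [F → .]
The dot is at the end, so nothing is added.

CLOSURE = { [F → .] }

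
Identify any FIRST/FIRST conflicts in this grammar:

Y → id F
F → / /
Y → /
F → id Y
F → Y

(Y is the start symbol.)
A FIRST/FIRST conflict occurs when two productions N → α and N → β for the same non-terminal have FIRST(α) ∩ FIRST(β) ≠ ∅ (with ε ∈ FIRST of a nullable right-hand side, so two nullable alternatives also conflict).

FIRST sets of the non-terminals at (or reachable through a nullable prefix from) the front of some alternative:
  FIRST(Y) = { '/', 'id' }

Productions for Y:
  Y → id F: FIRST = { 'id' }
  Y → /: FIRST = { '/' }
Productions for F:
  F → / /: FIRST = { '/' }
  F → id Y: FIRST = { 'id' }
  F → Y: FIRST = { '/', 'id' }

Conflict for F: F → / / and F → Y
  Overlap: { '/' }
Conflict for F: F → id Y and F → Y
  Overlap: { 'id' }

Answer: Yes. F → '/' '/' / F → Y on { '/' }; F → id Y / F → Y on { 'id' }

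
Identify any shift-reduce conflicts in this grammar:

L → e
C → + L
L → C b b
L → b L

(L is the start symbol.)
Augment with L' → L and build the canonical LR(0) collection (I0 = CLOSURE({[L' → . L]}), then GOTO on every symbol after a dot until no new states appear). It has 10 states:
  I0: { [C → . + L], [L → . C b b], [L → . b L], [L → . e], [L' → . L] }  — shift
  I1: { [C → + . L], [C → . + L], [L → . C b b], [L → . b L], [L → . e] }  — shift
  I2: { [L → C . b b] }  — shift
  I3: { [L' → L .] }  — accept
  I4: { [C → . + L], [L → . C b b], [L → . b L], [L → . e], [L → b . L] }  — shift
  I5: { [L → e .] }  — reduce
  I6: { [L → b L .] }  — reduce
  I7: { [L → C b . b] }  — shift
  I8: { [L → C b b .] }  — reduce
  I9: { [C → + L .] }  — reduce

No state contains both a complete item and a shift item.

Answer: No shift-reduce conflicts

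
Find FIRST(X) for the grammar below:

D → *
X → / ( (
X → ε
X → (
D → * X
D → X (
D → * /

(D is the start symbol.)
{ '(', '/', ε }

To compute FIRST(X), examine every production with X on the left-hand side, reading each right-hand side left to right until a non-nullable symbol is reached.

From X → / ( (:
  - '/' is a terminal: add '/' and stop
From X → ε:
  - ε-production, so ε ∈ FIRST(X)
From X → (:
  - '(' is a terminal: add '(' and stop

Collecting: FIRST(X) = { '(', '/', ε }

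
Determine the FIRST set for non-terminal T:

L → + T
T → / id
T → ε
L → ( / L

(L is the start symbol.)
{ '/', ε }

To compute FIRST(T), examine every production with T on the left-hand side, reading each right-hand side left to right until a non-nullable symbol is reached.

From T → / id:
  - '/' is a terminal: add '/' and stop
From T → ε:
  - ε-production, so ε ∈ FIRST(T)

Collecting: FIRST(T) = { '/', ε }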